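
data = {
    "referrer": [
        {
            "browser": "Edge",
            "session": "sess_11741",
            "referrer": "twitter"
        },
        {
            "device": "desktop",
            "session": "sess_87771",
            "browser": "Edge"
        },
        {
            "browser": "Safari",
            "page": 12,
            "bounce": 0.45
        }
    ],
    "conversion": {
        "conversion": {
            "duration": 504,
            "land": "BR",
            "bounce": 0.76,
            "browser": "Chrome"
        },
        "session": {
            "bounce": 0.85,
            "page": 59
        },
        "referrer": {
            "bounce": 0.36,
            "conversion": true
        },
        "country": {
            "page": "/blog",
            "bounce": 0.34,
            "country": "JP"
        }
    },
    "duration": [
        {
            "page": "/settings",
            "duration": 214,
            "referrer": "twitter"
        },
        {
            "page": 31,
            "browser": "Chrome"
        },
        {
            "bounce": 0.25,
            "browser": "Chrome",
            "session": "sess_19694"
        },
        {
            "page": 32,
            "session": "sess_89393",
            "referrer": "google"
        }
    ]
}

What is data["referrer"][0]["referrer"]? "twitter"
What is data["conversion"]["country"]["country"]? "JP"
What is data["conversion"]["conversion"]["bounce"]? 0.76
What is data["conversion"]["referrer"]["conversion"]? True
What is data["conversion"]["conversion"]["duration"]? 504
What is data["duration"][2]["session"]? "sess_19694"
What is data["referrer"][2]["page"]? 12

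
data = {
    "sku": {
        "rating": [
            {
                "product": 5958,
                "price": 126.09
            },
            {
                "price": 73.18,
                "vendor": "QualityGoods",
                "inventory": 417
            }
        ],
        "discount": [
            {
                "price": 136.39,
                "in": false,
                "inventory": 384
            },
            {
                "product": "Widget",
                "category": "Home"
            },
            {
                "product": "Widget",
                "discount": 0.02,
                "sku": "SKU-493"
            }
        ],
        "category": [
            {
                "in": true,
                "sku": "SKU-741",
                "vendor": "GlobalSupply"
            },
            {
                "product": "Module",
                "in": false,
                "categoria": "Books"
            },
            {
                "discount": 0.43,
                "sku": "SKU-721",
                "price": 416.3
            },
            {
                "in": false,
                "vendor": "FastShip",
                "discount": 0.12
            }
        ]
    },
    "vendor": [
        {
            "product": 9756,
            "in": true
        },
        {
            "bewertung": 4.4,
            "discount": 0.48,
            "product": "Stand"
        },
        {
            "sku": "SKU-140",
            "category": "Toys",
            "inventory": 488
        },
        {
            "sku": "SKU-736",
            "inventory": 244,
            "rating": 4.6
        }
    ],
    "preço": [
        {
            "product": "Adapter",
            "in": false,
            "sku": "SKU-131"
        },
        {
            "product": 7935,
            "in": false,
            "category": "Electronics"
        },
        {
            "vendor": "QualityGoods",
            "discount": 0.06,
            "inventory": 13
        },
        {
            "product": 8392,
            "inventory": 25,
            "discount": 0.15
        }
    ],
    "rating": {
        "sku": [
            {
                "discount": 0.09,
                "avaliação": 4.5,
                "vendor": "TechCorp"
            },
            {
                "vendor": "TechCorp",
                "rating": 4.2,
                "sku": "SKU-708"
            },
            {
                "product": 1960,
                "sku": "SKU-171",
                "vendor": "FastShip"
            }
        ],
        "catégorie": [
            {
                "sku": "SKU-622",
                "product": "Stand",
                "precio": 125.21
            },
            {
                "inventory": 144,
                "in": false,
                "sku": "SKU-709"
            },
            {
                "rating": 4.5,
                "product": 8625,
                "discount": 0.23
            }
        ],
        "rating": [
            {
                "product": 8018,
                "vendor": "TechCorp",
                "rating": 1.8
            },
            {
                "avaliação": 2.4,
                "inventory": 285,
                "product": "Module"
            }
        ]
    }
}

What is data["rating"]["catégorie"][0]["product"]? "Stand"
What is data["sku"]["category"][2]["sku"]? "SKU-721"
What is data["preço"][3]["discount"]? 0.15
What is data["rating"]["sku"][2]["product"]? 1960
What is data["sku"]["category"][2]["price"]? 416.3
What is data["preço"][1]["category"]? "Electronics"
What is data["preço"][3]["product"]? 8392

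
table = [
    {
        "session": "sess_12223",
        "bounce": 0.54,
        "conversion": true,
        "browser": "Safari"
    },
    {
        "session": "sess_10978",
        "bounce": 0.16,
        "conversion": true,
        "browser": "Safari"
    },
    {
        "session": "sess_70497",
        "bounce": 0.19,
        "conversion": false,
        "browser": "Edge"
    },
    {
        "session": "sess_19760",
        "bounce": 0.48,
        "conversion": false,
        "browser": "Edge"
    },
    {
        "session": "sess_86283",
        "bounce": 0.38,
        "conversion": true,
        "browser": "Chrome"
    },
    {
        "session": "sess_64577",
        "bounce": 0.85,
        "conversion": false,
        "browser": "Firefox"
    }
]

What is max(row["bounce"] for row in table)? 0.85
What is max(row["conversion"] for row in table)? True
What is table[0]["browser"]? "Safari"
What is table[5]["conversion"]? False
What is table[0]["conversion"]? True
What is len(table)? 6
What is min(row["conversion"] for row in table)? False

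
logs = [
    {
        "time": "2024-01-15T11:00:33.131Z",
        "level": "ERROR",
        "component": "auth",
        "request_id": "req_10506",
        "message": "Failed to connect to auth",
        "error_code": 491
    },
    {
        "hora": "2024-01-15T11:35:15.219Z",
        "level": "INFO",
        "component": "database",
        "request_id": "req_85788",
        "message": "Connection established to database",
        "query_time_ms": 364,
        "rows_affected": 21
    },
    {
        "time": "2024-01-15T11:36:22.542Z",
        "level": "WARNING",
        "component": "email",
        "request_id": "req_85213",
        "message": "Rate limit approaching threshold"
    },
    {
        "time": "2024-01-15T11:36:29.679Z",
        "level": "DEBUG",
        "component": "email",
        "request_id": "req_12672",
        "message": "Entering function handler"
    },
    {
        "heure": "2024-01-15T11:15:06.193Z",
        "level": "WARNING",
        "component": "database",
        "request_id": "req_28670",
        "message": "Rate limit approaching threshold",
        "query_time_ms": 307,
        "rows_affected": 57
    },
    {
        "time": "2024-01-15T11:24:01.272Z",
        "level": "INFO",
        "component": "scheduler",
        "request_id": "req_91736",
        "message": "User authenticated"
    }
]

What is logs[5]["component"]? "scheduler"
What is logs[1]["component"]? "database"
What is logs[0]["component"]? "auth"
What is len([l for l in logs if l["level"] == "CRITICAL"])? 0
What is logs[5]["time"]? "2024-01-15T11:24:01.272Z"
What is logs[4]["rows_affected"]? 57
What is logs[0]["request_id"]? "req_10506"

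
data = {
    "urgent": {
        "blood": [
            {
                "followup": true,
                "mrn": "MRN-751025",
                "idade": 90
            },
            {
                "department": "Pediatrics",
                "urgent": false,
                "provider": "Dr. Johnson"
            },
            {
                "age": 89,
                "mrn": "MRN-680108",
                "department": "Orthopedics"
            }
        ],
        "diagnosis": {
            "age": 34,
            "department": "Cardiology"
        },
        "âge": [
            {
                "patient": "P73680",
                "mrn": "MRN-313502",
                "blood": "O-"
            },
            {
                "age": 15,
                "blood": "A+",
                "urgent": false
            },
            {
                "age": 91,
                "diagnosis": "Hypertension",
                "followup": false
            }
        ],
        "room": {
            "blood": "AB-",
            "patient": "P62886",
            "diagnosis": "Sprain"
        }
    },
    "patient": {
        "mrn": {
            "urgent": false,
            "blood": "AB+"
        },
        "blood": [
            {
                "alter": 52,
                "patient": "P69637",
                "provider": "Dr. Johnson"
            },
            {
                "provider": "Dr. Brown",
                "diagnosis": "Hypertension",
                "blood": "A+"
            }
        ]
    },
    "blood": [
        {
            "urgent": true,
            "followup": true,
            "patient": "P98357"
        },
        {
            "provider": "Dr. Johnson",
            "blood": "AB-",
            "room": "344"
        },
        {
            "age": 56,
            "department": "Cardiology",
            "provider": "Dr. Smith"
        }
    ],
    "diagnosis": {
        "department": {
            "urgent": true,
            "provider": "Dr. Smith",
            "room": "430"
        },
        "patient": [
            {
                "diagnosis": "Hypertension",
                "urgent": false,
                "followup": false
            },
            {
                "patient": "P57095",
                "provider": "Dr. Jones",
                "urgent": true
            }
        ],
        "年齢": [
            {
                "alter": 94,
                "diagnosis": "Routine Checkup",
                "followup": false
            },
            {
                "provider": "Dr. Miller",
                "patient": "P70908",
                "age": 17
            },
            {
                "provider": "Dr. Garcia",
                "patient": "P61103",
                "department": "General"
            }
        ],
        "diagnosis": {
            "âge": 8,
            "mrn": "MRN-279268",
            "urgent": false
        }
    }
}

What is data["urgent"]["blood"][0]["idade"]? 90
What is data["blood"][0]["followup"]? True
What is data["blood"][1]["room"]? "344"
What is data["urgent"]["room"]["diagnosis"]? "Sprain"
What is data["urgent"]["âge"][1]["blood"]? "A+"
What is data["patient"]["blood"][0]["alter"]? 52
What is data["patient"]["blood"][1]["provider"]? "Dr. Brown"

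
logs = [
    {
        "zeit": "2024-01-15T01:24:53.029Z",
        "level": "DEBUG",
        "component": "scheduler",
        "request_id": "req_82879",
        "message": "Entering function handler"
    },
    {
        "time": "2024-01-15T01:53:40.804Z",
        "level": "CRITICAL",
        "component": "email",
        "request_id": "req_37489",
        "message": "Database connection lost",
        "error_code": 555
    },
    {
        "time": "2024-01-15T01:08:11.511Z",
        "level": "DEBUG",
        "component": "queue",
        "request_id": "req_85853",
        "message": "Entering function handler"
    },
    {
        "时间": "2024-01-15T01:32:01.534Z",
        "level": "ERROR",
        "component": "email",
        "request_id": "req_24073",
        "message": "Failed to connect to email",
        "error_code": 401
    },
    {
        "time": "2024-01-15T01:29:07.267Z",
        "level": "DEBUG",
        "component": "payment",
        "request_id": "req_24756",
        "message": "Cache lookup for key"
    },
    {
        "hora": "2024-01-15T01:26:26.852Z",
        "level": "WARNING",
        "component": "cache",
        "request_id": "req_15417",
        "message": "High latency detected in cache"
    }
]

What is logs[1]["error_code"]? 555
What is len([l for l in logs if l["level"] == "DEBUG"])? 3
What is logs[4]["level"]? "DEBUG"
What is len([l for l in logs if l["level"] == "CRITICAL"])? 1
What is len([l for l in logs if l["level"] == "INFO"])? 0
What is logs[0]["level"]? "DEBUG"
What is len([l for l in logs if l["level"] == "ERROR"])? 1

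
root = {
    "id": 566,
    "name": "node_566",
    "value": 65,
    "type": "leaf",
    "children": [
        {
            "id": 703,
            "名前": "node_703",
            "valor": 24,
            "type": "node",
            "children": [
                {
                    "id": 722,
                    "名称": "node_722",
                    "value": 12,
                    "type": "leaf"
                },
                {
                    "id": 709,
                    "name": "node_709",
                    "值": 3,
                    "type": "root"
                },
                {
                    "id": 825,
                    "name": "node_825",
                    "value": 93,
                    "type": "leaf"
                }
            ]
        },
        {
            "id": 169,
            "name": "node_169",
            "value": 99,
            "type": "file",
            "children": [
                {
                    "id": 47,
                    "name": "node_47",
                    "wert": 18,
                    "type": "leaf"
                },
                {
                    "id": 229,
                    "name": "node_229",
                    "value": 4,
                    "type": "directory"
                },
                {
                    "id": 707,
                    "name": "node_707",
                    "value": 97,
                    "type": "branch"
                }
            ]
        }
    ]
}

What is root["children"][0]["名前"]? "node_703"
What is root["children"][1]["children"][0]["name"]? "node_47"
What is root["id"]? 566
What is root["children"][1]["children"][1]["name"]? "node_229"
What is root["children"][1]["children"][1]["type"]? "directory"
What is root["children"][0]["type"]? "node"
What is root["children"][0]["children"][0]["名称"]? "node_722"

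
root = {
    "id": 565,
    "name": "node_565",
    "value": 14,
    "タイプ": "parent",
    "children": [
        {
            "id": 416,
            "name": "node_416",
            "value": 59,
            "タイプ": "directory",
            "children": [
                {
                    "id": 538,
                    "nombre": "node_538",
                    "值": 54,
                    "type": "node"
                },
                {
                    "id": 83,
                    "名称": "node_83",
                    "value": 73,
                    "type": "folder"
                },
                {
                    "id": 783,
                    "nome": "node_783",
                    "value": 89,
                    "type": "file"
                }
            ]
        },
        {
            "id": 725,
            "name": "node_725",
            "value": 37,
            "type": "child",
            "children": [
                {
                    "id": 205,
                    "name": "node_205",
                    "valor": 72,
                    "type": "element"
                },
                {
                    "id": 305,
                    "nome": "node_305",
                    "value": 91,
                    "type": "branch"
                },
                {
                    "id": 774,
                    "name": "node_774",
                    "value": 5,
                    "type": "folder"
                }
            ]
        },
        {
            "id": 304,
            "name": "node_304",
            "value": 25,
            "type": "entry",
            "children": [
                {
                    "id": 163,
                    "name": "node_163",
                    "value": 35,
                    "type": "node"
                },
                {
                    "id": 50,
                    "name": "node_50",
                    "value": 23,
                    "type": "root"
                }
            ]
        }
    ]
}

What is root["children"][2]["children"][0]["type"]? "node"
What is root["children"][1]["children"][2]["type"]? "folder"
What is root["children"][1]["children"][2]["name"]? "node_774"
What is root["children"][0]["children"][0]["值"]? 54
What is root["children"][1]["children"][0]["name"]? "node_205"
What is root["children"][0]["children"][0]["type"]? "node"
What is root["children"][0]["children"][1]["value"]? 73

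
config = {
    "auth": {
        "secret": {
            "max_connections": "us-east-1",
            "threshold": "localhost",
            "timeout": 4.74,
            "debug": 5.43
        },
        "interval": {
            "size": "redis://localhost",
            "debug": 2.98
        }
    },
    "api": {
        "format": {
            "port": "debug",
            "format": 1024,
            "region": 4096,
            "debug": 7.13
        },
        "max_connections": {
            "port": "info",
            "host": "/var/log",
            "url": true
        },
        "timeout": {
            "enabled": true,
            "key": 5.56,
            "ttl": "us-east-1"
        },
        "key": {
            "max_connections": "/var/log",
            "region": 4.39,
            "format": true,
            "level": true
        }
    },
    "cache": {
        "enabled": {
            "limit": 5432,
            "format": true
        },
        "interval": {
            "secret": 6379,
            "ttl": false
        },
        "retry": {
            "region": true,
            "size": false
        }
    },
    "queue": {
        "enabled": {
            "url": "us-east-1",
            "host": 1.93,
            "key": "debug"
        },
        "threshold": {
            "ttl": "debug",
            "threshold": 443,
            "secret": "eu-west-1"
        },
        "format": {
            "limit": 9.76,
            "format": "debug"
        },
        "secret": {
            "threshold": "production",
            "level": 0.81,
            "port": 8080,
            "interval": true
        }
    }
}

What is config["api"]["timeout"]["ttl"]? "us-east-1"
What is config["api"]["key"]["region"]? 4.39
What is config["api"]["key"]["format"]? True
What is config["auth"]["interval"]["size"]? "redis://localhost"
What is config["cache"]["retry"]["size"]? False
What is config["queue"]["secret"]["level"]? 0.81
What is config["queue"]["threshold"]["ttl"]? "debug"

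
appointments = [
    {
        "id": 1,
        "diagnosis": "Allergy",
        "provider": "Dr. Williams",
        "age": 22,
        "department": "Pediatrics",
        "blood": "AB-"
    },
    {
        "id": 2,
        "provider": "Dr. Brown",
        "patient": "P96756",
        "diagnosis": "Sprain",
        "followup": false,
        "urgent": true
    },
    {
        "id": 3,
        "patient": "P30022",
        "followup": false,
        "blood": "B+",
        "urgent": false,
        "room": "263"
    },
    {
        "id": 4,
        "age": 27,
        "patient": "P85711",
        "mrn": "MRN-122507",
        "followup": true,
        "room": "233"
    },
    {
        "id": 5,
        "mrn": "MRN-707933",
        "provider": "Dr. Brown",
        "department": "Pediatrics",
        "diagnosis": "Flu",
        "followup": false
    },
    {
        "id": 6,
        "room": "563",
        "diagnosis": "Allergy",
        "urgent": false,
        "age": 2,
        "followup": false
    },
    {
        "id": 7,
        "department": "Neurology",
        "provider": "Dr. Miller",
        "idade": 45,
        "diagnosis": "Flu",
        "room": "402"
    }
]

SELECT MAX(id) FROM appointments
7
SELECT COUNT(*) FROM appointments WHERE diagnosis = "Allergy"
2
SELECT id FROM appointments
[1, 2, 3, 4, 5, 6, 7]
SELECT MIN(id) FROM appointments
1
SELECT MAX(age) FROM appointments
27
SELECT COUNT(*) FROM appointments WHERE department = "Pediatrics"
2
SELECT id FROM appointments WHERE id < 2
[1]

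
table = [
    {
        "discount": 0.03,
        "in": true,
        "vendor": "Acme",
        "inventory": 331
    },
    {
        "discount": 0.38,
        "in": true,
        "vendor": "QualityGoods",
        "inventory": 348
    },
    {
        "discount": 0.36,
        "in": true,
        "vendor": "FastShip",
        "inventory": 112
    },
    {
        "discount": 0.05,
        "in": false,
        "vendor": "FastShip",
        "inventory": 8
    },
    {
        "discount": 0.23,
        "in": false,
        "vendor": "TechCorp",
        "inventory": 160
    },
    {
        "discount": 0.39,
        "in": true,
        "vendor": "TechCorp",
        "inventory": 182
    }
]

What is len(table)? 6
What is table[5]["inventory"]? 182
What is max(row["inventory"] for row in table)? 348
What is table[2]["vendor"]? "FastShip"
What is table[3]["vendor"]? "FastShip"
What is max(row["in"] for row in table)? True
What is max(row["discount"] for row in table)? 0.39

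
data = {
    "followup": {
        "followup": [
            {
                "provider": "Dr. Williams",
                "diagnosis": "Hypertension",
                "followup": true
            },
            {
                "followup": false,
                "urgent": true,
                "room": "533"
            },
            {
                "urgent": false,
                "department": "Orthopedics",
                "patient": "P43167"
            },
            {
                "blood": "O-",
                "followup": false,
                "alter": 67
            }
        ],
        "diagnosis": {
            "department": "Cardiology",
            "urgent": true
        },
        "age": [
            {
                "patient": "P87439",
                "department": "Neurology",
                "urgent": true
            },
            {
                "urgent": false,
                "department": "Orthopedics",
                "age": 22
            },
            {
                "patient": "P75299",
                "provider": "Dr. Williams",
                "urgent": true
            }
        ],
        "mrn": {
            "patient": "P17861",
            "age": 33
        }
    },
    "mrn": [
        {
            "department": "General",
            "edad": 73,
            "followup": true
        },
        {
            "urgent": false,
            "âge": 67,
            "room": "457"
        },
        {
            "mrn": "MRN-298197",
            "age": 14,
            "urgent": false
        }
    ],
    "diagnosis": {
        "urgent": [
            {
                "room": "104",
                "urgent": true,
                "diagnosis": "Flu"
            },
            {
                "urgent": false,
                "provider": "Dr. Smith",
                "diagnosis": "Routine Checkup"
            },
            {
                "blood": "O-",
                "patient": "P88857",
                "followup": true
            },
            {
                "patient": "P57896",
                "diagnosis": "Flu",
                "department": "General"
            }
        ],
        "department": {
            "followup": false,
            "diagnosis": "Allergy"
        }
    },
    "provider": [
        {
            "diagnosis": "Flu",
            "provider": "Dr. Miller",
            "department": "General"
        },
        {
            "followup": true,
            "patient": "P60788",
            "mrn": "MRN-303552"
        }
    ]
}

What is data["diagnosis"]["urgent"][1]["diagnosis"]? "Routine Checkup"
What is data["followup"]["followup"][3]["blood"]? "O-"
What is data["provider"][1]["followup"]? True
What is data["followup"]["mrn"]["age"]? 33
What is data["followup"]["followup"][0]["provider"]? "Dr. Williams"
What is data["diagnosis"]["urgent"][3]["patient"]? "P57896"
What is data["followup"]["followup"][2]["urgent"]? False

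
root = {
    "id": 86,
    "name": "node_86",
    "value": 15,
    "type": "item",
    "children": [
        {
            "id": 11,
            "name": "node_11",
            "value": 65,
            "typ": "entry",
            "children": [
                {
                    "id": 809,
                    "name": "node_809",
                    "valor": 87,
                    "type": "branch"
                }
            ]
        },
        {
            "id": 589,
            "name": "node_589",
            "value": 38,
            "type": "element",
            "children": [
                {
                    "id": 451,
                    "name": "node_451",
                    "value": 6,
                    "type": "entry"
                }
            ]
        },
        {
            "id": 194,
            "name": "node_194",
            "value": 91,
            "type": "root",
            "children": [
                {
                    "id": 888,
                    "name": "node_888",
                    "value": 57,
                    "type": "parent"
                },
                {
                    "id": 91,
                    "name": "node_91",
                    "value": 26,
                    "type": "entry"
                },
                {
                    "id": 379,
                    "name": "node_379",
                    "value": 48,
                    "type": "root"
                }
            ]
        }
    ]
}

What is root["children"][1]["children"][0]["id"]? 451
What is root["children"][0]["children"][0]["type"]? "branch"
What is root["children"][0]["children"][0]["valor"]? 87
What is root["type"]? "item"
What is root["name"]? "node_86"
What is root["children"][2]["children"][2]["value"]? 48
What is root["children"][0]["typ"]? "entry"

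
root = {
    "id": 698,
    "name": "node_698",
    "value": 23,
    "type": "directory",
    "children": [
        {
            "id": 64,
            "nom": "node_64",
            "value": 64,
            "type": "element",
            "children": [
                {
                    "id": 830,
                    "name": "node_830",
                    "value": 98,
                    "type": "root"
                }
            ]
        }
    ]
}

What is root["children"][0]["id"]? 64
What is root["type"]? "directory"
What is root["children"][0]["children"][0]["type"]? "root"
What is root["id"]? 698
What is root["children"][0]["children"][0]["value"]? 98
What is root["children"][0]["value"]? 64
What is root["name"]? "node_698"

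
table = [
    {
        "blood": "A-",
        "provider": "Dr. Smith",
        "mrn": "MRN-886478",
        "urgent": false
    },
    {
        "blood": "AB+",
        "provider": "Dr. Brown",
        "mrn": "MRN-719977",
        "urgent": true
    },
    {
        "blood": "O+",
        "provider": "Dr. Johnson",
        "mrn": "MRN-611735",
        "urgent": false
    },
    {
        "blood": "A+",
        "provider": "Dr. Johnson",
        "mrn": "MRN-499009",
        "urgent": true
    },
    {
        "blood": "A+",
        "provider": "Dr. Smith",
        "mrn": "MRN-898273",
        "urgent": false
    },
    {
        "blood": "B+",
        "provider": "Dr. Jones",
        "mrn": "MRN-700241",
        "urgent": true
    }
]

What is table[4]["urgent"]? False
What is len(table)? 6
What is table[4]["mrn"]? "MRN-898273"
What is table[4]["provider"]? "Dr. Smith"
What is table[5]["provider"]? "Dr. Jones"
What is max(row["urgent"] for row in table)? True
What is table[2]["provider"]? "Dr. Johnson"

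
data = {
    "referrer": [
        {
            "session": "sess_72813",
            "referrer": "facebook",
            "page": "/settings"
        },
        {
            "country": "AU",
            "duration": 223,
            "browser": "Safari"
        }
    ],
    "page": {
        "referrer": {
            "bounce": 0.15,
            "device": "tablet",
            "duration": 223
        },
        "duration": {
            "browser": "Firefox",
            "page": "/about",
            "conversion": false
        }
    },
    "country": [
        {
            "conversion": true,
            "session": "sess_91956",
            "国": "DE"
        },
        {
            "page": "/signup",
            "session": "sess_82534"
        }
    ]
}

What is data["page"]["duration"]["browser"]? "Firefox"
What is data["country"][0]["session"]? "sess_91956"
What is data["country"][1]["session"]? "sess_82534"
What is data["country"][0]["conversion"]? True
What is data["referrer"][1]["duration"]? 223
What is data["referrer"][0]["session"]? "sess_72813"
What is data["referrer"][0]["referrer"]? "facebook"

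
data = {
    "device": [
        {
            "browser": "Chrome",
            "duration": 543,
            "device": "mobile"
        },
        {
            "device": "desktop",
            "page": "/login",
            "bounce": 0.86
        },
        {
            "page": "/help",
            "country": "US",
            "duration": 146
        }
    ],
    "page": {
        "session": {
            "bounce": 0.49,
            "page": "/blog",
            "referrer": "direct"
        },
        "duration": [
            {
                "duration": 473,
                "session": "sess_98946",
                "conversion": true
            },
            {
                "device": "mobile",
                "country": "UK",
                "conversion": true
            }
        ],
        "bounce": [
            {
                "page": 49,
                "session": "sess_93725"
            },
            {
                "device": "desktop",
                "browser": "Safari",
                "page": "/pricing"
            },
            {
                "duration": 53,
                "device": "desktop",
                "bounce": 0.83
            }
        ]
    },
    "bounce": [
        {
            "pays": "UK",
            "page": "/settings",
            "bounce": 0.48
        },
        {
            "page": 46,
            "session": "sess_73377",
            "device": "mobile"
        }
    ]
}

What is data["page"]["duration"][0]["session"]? "sess_98946"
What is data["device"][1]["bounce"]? 0.86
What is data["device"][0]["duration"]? 543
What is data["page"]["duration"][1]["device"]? "mobile"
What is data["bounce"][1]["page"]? 46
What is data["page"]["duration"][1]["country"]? "UK"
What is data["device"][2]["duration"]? 146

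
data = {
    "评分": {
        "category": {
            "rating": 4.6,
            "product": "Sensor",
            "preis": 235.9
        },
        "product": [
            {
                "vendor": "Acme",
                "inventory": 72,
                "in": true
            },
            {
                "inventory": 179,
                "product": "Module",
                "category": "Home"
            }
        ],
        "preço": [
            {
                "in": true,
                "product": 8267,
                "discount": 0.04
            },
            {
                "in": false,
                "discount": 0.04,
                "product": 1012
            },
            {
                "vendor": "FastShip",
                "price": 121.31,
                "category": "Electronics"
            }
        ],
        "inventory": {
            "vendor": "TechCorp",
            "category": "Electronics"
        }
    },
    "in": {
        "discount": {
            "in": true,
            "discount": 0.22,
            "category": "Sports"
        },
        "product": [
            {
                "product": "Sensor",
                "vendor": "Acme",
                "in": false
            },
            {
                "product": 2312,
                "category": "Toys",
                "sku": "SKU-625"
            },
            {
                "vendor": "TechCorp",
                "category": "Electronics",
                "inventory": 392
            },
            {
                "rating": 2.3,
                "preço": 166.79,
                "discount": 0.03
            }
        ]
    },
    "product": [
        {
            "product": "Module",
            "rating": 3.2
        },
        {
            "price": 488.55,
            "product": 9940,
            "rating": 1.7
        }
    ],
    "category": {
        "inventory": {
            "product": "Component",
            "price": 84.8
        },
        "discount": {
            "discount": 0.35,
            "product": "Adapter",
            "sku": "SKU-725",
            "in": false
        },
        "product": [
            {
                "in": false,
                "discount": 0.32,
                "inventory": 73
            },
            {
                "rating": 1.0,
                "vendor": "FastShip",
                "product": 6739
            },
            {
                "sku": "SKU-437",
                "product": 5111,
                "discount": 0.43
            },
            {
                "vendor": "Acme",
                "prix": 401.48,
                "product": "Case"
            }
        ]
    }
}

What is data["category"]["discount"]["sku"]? "SKU-725"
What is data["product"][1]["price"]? 488.55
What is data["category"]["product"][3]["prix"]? 401.48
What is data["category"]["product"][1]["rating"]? 1.0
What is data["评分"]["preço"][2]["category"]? "Electronics"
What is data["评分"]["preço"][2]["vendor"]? "FastShip"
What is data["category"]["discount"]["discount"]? 0.35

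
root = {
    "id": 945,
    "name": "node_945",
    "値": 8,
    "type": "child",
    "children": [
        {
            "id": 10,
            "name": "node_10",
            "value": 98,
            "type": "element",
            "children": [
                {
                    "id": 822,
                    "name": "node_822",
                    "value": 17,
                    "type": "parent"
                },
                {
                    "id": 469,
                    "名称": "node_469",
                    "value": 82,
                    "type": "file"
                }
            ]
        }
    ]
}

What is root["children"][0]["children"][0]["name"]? "node_822"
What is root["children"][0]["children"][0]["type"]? "parent"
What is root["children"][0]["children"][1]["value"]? 82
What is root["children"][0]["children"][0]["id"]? 822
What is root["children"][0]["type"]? "element"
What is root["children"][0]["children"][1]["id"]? 469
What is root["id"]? 945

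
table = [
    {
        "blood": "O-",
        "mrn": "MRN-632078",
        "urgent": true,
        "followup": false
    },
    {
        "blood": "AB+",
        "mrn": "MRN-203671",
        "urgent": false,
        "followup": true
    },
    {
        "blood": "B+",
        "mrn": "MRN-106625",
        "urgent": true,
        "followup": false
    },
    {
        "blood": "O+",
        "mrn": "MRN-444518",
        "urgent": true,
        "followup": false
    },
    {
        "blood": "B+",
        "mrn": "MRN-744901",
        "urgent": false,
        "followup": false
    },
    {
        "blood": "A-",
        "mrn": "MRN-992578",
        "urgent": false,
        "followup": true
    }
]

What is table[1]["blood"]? "AB+"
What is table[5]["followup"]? True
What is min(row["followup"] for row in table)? False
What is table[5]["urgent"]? False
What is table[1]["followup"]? True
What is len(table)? 6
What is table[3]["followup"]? False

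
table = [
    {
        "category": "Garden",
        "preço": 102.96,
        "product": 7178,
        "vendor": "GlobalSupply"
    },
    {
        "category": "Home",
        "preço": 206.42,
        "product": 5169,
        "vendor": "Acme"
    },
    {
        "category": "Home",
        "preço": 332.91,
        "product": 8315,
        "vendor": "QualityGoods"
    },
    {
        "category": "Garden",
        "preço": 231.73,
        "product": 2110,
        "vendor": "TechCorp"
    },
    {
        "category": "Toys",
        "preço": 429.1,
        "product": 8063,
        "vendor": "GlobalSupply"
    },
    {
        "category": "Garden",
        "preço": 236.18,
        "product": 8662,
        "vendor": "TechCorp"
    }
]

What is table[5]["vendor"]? "TechCorp"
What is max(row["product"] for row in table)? 8662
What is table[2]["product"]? 8315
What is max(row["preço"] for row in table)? 429.1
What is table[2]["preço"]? 332.91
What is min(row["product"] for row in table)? 2110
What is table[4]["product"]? 8063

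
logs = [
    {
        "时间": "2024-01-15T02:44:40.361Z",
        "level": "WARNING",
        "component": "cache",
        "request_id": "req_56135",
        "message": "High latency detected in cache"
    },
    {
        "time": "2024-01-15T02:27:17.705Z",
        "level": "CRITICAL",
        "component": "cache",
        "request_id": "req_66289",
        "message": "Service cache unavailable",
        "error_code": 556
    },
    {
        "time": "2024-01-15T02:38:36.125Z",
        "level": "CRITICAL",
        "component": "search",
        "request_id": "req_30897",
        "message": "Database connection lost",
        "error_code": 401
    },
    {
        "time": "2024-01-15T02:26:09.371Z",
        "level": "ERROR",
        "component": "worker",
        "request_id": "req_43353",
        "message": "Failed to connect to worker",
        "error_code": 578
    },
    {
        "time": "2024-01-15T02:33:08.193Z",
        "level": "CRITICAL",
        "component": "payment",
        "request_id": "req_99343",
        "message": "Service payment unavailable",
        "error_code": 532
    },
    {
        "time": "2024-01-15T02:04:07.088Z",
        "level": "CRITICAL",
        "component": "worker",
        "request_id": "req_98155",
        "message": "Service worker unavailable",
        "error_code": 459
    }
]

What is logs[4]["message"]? "Service payment unavailable"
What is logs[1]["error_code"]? 556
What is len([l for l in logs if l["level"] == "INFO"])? 0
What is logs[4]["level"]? "CRITICAL"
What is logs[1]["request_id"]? "req_66289"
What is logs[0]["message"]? "High latency detected in cache"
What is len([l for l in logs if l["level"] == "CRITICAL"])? 4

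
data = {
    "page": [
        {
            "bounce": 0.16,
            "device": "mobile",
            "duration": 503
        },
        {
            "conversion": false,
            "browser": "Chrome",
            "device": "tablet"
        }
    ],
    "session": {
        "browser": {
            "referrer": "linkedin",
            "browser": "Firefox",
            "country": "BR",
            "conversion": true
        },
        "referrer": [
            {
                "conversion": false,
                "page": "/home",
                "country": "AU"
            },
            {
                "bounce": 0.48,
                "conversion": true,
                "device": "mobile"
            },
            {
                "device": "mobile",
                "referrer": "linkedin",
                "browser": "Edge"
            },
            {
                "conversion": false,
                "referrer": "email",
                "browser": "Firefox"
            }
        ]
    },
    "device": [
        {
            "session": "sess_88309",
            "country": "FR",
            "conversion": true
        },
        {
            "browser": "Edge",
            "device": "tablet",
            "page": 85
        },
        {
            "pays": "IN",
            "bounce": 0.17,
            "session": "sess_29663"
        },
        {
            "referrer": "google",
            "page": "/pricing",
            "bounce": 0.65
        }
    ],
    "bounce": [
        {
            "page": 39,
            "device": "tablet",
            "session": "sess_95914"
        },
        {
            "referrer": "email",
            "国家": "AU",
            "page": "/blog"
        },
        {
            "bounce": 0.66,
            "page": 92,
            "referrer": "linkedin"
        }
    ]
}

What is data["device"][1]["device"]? "tablet"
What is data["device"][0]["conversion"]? True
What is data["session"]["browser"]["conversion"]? True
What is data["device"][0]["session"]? "sess_88309"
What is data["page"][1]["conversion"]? False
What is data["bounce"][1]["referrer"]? "email"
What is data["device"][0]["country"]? "FR"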